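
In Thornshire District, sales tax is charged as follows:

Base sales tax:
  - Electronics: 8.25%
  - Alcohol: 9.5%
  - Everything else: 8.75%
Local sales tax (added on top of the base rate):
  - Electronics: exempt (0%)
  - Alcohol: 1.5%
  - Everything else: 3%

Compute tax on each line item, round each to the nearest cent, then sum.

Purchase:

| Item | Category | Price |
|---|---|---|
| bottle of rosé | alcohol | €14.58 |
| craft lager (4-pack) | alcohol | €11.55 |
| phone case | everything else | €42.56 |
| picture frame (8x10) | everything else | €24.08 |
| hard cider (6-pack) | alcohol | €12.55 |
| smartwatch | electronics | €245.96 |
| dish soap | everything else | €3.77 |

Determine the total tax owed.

Bottle of rosé €14.58: alcohol → 9.5% + 1.5% local = 11% → €1.60
Craft lager (4-pack) €11.55: alcohol → 9.5% + 1.5% local = 11% → €1.27
Phone case €42.56: everything else → 8.75% + 3% local = 11.75% → €5.00
Picture frame (8x10) €24.08: everything else → 8.75% + 3% local = 11.75% → €2.83
Hard cider (6-pack) €12.55: alcohol → 9.5% + 1.5% local = 11% → €1.38
Smartwatch €245.96: electronics → 8.25% + 0% local = 8.25% → €20.29
Dish soap €3.77: everything else → 8.75% + 3% local = 11.75% → €0.44
Total tax = €1.60 + €1.27 + €5.00 + €2.83 + €1.38 + €20.29 + €0.44 = €32.81

€32.81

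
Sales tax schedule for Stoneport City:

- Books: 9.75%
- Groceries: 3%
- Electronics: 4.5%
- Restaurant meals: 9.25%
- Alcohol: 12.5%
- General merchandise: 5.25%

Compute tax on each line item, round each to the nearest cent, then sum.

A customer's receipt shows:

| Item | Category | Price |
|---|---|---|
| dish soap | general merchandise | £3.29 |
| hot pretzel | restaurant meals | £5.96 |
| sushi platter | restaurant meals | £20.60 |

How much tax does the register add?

Dish soap £3.29: general merchandise → 5.25% → £0.17
Hot pretzel £5.96: restaurant meals → 9.25% → £0.55
Sushi platter £20.60: restaurant meals → 9.25% → £1.91
Total tax = £0.17 + £0.55 + £1.91 = £2.63

£2.63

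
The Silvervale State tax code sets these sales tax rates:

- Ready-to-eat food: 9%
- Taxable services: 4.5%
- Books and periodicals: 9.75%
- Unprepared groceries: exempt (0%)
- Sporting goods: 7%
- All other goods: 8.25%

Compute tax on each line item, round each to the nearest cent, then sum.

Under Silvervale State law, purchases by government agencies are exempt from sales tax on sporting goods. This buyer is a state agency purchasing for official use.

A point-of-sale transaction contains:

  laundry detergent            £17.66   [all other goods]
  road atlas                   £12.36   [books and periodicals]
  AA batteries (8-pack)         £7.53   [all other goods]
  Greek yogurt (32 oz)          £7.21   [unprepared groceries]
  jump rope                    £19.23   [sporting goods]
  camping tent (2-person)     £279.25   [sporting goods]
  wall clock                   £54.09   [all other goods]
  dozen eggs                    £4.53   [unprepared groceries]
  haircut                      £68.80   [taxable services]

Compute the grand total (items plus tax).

Laundry detergent £17.66: all other goods → 8.25% → £1.46
Road atlas £12.36: books and periodicals → 9.75% → £1.21
AA batteries (8-pack) £7.53: all other goods → 8.25% → £0.62
Greek yogurt (32 oz) £7.21: unprepared groceries → 0% → £0.00
Jump rope £19.23: sporting goods, buyer-exempt → 0% → £0.00
Camping tent (2-person) £279.25: sporting goods, buyer-exempt → 0% → £0.00
Wall clock £54.09: all other goods → 8.25% → £4.46
Dozen eggs £4.53: unprepared groceries → 0% → £0.00
Haircut £68.80: taxable services → 4.5% → £3.10
Subtotal = £470.66; tax = £10.85; total due = £481.51

£481.51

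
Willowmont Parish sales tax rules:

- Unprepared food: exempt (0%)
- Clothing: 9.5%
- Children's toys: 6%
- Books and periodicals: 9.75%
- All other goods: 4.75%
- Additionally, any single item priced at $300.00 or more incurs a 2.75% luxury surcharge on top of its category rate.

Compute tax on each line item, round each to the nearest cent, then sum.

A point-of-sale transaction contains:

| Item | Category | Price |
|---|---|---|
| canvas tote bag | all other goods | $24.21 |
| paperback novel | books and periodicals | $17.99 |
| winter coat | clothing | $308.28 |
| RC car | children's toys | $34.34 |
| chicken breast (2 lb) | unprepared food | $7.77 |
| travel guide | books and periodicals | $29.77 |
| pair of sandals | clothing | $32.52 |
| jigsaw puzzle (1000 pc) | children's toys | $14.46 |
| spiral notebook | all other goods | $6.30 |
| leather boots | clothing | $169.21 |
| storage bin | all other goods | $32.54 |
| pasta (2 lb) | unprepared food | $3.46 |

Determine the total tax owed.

$67.50

Canvas tote bag $24.21: all other goods → 4.75% → $1.15
Paperback novel $17.99: books and periodicals → 9.75% → $1.75
Winter coat $308.28: clothing → 9.5% + 2.75% surcharge = 12.25% → $37.76
RC car $34.34: children's toys → 6% → $2.06
Chicken breast (2 lb) $7.77: unprepared food → 0% → $0.00
Travel guide $29.77: books and periodicals → 9.75% → $2.90
Pair of sandals $32.52: clothing → 9.5% → $3.09
Jigsaw puzzle (1000 pc) $14.46: children's toys → 6% → $0.87
Spiral notebook $6.30: all other goods → 4.75% → $0.30
Leather boots $169.21: clothing → 9.5% → $16.07
Storage bin $32.54: all other goods → 4.75% → $1.55
Pasta (2 lb) $3.46: unprepared food → 0% → $0.00
Total tax = $1.15 + $1.75 + $37.76 + $2.06 + $2.90 + $3.09 + $0.87 + $0.30 + $16.07 + $1.55 = $67.50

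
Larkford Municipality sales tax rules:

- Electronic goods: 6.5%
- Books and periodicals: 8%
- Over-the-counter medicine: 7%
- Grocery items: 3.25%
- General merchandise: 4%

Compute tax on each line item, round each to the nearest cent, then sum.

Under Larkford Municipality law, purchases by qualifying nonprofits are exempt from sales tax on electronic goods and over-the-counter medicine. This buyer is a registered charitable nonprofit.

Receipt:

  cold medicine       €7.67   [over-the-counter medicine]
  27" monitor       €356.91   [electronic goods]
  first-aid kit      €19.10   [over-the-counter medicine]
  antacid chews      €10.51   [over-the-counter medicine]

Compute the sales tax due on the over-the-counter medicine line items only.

Cold medicine €7.67: over-the-counter medicine, buyer-exempt → 0% → €0.00
First-aid kit €19.10: over-the-counter medicine, buyer-exempt → 0% → €0.00
Antacid chews €10.51: over-the-counter medicine, buyer-exempt → 0% → €0.00
Tax on over-the-counter medicine = €0.00 + €0.00 + €0.00 = €0.00

€0.00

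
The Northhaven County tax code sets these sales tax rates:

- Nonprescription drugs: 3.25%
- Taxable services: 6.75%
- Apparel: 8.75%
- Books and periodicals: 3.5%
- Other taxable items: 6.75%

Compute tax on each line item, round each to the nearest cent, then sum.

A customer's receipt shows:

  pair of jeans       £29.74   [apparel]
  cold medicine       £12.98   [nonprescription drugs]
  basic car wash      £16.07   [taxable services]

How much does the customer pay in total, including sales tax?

Pair of jeans £29.74: apparel → 8.75% → £2.60
Cold medicine £12.98: nonprescription drugs → 3.25% → £0.42
Basic car wash £16.07: taxable services → 6.75% → £1.08
Subtotal = £58.79; tax = £4.10; total due = £62.89

£62.89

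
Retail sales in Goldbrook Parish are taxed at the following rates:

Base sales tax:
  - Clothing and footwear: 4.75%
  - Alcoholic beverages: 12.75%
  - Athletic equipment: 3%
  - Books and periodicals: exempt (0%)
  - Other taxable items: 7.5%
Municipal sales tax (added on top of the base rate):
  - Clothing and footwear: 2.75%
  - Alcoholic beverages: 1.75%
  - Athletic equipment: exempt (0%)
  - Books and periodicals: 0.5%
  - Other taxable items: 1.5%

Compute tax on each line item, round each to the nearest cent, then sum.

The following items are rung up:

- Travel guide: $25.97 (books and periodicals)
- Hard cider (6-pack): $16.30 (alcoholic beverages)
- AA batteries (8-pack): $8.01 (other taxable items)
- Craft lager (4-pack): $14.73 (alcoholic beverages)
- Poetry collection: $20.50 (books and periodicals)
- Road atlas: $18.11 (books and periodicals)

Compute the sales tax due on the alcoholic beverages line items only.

$4.50

Hard cider (6-pack) $16.30: alcoholic beverages → 12.75% + 1.75% municipal = 14.5% → $2.36
Craft lager (4-pack) $14.73: alcoholic beverages → 12.75% + 1.75% municipal = 14.5% → $2.14
Tax on alcoholic beverages = $2.36 + $2.14 = $4.50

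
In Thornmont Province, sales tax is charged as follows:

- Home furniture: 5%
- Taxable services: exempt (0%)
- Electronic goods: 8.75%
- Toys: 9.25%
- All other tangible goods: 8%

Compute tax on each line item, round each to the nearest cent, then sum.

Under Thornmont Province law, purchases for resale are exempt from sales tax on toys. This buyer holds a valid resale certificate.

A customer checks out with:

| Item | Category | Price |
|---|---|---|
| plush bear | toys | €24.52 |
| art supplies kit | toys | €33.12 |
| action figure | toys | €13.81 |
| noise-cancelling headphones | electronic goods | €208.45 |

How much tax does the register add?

Plush bear €24.52: toys, buyer-exempt → 0% → €0.00
Art supplies kit €33.12: toys, buyer-exempt → 0% → €0.00
Action figure €13.81: toys, buyer-exempt → 0% → €0.00
Noise-cancelling headphones €208.45: electronic goods → 8.75% → €18.24
Total tax = €18.24

€18.24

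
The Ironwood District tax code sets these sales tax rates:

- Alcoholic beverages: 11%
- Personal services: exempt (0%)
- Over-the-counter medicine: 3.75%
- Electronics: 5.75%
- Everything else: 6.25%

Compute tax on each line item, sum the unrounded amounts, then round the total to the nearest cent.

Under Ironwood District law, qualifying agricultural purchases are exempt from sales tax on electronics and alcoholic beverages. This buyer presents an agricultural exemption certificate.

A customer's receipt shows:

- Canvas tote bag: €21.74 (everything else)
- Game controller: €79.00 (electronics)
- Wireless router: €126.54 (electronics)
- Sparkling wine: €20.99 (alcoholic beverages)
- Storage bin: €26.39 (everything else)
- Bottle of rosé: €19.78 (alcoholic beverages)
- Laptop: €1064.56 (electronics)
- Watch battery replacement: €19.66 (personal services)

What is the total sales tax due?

€3.01

Canvas tote bag €21.74: everything else → 6.25% → €1.35875
Game controller €79.00: electronics, buyer-exempt → 0% → €0.00
Wireless router €126.54: electronics, buyer-exempt → 0% → €0.00
Sparkling wine €20.99: alcoholic beverages, buyer-exempt → 0% → €0.00
Storage bin €26.39: everything else → 6.25% → €1.649375
Bottle of rosé €19.78: alcoholic beverages, buyer-exempt → 0% → €0.00
Laptop €1064.56: electronics, buyer-exempt → 0% → €0.00
Watch battery replacement €19.66: personal services → 0% → €0.00
Unrounded tax sum = €3.008125 → €3.01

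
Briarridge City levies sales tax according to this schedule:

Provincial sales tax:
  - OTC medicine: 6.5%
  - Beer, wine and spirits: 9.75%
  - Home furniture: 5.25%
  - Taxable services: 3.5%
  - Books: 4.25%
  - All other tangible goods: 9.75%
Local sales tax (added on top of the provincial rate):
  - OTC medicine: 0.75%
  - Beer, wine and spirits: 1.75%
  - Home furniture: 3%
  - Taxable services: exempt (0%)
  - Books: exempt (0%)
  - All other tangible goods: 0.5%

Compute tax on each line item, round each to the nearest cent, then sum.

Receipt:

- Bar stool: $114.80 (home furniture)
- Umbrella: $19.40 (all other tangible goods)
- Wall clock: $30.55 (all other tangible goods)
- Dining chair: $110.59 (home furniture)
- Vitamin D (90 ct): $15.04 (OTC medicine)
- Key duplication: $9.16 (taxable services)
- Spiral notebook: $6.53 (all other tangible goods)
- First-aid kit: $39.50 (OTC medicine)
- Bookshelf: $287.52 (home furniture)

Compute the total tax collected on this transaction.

$52.37

Bar stool $114.80: home furniture → 5.25% + 3% local = 8.25% → $9.47
Umbrella $19.40: all other tangible goods → 9.75% + 0.5% local = 10.25% → $1.99
Wall clock $30.55: all other tangible goods → 9.75% + 0.5% local = 10.25% → $3.13
Dining chair $110.59: home furniture → 5.25% + 3% local = 8.25% → $9.12
Vitamin D (90 ct) $15.04: OTC medicine → 6.5% + 0.75% local = 7.25% → $1.09
Key duplication $9.16: taxable services → 3.5% + 0% local = 3.5% → $0.32
Spiral notebook $6.53: all other tangible goods → 9.75% + 0.5% local = 10.25% → $0.67
First-aid kit $39.50: OTC medicine → 6.5% + 0.75% local = 7.25% → $2.86
Bookshelf $287.52: home furniture → 5.25% + 3% local = 8.25% → $23.72
Total tax = $9.47 + $1.99 + $3.13 + $9.12 + $1.09 + $0.32 + $0.67 + $2.86 + $23.72 = $52.37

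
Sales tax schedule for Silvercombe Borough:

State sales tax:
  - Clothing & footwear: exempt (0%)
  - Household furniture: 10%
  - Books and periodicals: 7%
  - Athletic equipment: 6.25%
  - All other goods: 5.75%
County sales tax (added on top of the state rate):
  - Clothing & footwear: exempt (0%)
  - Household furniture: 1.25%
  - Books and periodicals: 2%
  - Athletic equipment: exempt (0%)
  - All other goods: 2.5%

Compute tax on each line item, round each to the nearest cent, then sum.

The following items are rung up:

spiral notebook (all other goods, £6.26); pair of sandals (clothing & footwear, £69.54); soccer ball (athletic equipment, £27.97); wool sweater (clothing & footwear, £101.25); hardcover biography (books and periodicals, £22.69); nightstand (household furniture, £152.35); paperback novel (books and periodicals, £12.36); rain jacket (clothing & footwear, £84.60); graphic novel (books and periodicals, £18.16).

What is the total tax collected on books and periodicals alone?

Hardcover biography £22.69: books and periodicals → 7% + 2% county = 9% → £2.04
Paperback novel £12.36: books and periodicals → 7% + 2% county = 9% → £1.11
Graphic novel £18.16: books and periodicals → 7% + 2% county = 9% → £1.63
Tax on books and periodicals = £2.04 + £1.11 + £1.63 = £4.78

£4.78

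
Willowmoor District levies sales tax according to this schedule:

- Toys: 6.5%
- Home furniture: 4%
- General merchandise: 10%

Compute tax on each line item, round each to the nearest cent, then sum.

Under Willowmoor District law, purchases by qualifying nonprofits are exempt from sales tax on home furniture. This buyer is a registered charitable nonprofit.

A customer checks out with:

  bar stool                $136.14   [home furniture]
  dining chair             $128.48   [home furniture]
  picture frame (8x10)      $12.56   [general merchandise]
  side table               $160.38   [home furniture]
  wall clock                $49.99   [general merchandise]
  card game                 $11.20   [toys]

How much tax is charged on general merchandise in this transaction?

$6.26

Picture frame (8x10) $12.56: general merchandise → 10% → $1.26
Wall clock $49.99: general merchandise → 10% → $5.00
Tax on general merchandise = $1.26 + $5.00 = $6.26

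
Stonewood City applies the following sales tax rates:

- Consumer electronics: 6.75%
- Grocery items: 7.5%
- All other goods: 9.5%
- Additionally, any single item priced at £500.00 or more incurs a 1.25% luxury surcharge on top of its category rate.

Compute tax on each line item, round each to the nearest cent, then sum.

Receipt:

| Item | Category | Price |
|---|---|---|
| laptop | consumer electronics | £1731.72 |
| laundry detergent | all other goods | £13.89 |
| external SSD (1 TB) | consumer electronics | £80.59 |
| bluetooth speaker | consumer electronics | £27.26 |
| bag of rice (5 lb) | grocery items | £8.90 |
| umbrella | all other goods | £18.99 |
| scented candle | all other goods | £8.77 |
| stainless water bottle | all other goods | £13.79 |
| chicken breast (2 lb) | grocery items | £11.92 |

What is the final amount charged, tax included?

£2068.47

Laptop £1731.72: consumer electronics → 6.75% + 1.25% surcharge = 8% → £138.54
Laundry detergent £13.89: all other goods → 9.5% → £1.32
External SSD (1 TB) £80.59: consumer electronics → 6.75% → £5.44
Bluetooth speaker £27.26: consumer electronics → 6.75% → £1.84
Bag of rice (5 lb) £8.90: grocery items → 7.5% → £0.67
Umbrella £18.99: all other goods → 9.5% → £1.80
Scented candle £8.77: all other goods → 9.5% → £0.83
Stainless water bottle £13.79: all other goods → 9.5% → £1.31
Chicken breast (2 lb) £11.92: grocery items → 7.5% → £0.89
Subtotal = £1915.83; tax = £152.64; total due = £2068.47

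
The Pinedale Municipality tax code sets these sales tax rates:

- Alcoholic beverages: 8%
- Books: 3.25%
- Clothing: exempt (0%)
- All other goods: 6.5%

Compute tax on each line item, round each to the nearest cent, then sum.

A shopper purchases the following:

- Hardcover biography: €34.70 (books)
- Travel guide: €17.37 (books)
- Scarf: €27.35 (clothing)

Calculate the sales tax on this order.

€1.69

Hardcover biography €34.70: books → 3.25% → €1.13
Travel guide €17.37: books → 3.25% → €0.56
Scarf €27.35: clothing → 0% → €0.00
Total tax = €1.13 + €0.56 = €1.69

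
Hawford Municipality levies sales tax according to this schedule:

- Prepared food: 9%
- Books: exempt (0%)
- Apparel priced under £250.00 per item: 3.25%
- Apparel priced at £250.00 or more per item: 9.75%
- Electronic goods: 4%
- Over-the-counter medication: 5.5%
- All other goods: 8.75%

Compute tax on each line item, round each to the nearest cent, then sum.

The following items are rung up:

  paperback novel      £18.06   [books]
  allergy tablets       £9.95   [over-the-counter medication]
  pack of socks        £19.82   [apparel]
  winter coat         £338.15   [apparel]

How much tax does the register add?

£34.16

Paperback novel £18.06: books → 0% → £0.00
Allergy tablets £9.95: over-the-counter medication → 5.5% → £0.55
Pack of socks £19.82: apparel, under £250.00 → 3.25% → £0.64
Winter coat £338.15: apparel, £250.00 or more → 9.75% → £32.97
Total tax = £0.55 + £0.64 + £32.97 = £34.16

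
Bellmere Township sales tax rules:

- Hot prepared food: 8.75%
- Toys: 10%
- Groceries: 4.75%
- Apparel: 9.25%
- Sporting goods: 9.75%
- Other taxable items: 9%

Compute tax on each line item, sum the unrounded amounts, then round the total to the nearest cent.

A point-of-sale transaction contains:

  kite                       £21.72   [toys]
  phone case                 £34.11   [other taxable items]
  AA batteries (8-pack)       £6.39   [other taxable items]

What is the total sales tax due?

£5.82

Kite £21.72: toys → 10% → £2.172
Phone case £34.11: other taxable items → 9% → £3.0699
AA batteries (8-pack) £6.39: other taxable items → 9% → £0.5751
Unrounded tax sum = £5.817 → £5.82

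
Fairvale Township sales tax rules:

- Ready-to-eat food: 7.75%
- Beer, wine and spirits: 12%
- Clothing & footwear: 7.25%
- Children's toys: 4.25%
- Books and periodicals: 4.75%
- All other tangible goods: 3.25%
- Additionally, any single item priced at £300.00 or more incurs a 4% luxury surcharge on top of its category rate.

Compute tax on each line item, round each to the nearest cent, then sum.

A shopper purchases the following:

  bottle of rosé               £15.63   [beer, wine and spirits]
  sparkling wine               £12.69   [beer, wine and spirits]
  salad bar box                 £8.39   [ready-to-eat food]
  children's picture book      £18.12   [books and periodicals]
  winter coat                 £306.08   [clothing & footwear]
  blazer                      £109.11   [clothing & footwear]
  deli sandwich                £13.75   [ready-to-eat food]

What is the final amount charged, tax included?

Bottle of rosé £15.63: beer, wine and spirits → 12% → £1.88
Sparkling wine £12.69: beer, wine and spirits → 12% → £1.52
Salad bar box £8.39: ready-to-eat food → 7.75% → £0.65
Children's picture book £18.12: books and periodicals → 4.75% → £0.86
Winter coat £306.08: clothing & footwear → 7.25% + 4% surcharge = 11.25% → £34.43
Blazer £109.11: clothing & footwear → 7.25% → £7.91
Deli sandwich £13.75: ready-to-eat food → 7.75% → £1.07
Subtotal = £483.77; tax = £48.32; total due = £532.09

£532.09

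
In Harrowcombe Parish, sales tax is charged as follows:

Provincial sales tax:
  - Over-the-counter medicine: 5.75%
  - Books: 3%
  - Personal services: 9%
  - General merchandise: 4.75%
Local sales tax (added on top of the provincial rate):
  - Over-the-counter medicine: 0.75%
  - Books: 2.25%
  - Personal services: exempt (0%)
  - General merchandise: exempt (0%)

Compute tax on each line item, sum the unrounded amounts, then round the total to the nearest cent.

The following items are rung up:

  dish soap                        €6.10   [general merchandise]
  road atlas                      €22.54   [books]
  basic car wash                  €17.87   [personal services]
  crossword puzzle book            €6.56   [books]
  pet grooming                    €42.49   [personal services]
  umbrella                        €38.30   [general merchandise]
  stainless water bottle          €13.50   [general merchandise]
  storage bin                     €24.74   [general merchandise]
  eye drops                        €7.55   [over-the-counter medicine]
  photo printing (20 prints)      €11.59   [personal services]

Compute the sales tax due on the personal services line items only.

Basic car wash €17.87: personal services → 9% + 0% local = 9% → €1.6083
Pet grooming €42.49: personal services → 9% + 0% local = 9% → €3.8241
Photo printing (20 prints) €11.59: personal services → 9% + 0% local = 9% → €1.0431
Tax on personal services: unrounded sum = €6.4755 → €6.48

€6.48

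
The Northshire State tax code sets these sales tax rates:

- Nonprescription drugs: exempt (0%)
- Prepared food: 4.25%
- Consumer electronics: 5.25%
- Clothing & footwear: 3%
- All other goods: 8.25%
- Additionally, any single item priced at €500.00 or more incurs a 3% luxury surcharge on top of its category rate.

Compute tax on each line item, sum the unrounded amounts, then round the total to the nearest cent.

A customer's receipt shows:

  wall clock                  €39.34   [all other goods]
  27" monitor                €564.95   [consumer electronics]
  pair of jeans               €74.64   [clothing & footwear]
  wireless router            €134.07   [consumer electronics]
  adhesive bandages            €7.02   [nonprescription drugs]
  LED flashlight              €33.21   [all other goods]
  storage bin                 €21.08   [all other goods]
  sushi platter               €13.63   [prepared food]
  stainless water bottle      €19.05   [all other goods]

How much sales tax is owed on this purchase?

€65.76

Wall clock €39.34: all other goods → 8.25% → €3.24555
27" monitor €564.95: consumer electronics → 5.25% + 3% surcharge = 8.25% → €46.608375
Pair of jeans €74.64: clothing & footwear → 3% → €2.2392
Wireless router €134.07: consumer electronics → 5.25% → €7.038675
Adhesive bandages €7.02: nonprescription drugs → 0% → €0.00
LED flashlight €33.21: all other goods → 8.25% → €2.739825
Storage bin €21.08: all other goods → 8.25% → €1.7391
Sushi platter €13.63: prepared food → 4.25% → €0.579275
Stainless water bottle €19.05: all other goods → 8.25% → €1.571625
Unrounded tax sum = €65.761625 → €65.76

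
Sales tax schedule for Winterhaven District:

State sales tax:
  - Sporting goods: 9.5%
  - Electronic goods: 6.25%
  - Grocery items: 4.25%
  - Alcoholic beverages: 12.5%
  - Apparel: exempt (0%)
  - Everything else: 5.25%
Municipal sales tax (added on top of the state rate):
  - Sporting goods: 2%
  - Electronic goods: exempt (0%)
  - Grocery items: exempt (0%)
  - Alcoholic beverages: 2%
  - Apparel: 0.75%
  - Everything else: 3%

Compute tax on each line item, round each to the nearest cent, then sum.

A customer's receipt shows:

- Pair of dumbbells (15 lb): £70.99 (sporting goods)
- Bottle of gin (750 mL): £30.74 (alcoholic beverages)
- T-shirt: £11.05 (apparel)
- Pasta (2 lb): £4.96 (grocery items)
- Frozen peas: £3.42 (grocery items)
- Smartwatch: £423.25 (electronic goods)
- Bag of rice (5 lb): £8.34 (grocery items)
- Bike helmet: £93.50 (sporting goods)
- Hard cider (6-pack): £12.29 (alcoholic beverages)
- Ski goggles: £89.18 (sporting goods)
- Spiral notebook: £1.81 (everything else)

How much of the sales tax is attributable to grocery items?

Pasta (2 lb) £4.96: grocery items → 4.25% + 0% municipal = 4.25% → £0.21
Frozen peas £3.42: grocery items → 4.25% + 0% municipal = 4.25% → £0.15
Bag of rice (5 lb) £8.34: grocery items → 4.25% + 0% municipal = 4.25% → £0.35
Tax on grocery items = £0.21 + £0.15 + £0.35 = £0.71

£0.71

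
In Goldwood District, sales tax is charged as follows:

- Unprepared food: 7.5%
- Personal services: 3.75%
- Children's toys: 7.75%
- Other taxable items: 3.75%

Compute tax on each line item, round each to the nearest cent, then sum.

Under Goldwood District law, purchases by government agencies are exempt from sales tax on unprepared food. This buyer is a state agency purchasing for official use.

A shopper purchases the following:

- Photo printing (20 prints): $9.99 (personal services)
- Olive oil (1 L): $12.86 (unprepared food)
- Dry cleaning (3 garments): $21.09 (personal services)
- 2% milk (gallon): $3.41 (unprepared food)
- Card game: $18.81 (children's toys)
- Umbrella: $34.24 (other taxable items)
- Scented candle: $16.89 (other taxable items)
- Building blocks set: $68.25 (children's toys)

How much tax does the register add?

$9.82

Photo printing (20 prints) $9.99: personal services → 3.75% → $0.37
Olive oil (1 L) $12.86: unprepared food, buyer-exempt → 0% → $0.00
Dry cleaning (3 garments) $21.09: personal services → 3.75% → $0.79
2% milk (gallon) $3.41: unprepared food, buyer-exempt → 0% → $0.00
Card game $18.81: children's toys → 7.75% → $1.46
Umbrella $34.24: other taxable items → 3.75% → $1.28
Scented candle $16.89: other taxable items → 3.75% → $0.63
Building blocks set $68.25: children's toys → 7.75% → $5.29
Total tax = $0.37 + $0.79 + $1.46 + $1.28 + $0.63 + $5.29 = $9.82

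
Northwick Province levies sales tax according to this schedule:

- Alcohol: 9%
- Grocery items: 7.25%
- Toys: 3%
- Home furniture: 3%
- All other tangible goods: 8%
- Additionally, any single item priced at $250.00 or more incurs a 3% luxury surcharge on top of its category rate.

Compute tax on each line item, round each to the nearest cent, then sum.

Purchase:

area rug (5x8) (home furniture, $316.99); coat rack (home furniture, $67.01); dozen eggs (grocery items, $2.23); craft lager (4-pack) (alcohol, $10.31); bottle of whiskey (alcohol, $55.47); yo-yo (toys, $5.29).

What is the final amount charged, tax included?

$484.57

Area rug (5x8) $316.99: home furniture → 3% + 3% surcharge = 6% → $19.02
Coat rack $67.01: home furniture → 3% → $2.01
Dozen eggs $2.23: grocery items → 7.25% → $0.16
Craft lager (4-pack) $10.31: alcohol → 9% → $0.93
Bottle of whiskey $55.47: alcohol → 9% → $4.99
Yo-yo $5.29: toys → 3% → $0.16
Subtotal = $457.30; tax = $27.27; total due = $484.57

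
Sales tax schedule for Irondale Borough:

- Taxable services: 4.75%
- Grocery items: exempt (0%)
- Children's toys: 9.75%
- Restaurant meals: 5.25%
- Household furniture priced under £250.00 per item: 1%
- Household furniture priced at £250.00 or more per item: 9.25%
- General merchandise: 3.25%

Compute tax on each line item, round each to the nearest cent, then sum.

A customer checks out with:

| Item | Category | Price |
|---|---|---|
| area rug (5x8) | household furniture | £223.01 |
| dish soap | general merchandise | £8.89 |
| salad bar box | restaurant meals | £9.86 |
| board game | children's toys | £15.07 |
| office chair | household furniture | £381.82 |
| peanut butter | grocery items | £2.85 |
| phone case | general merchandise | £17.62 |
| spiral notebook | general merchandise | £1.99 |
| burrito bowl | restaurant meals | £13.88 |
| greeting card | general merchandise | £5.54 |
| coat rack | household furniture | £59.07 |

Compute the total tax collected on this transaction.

Area rug (5x8) £223.01: household furniture, under £250.00 → 1% → £2.23
Dish soap £8.89: general merchandise → 3.25% → £0.29
Salad bar box £9.86: restaurant meals → 5.25% → £0.52
Board game £15.07: children's toys → 9.75% → £1.47
Office chair £381.82: household furniture, £250.00 or more → 9.25% → £35.32
Peanut butter £2.85: grocery items → 0% → £0.00
Phone case £17.62: general merchandise → 3.25% → £0.57
Spiral notebook £1.99: general merchandise → 3.25% → £0.06
Burrito bowl £13.88: restaurant meals → 5.25% → £0.73
Greeting card £5.54: general merchandise → 3.25% → £0.18
Coat rack £59.07: household furniture, under £250.00 → 1% → £0.59
Total tax = £2.23 + £0.29 + £0.52 + £1.47 + £35.32 + £0.57 + £0.06 + £0.73 + £0.18 + £0.59 = £41.96

£41.96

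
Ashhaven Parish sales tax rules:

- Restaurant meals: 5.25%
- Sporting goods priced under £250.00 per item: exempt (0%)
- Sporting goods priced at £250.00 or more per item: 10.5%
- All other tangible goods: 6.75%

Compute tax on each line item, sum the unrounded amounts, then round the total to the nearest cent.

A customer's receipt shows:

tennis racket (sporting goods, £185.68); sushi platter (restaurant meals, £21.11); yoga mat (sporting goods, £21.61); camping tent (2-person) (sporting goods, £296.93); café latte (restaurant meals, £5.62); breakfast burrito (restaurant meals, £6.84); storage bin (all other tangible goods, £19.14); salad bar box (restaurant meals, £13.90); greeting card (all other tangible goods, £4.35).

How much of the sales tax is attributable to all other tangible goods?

£1.59

Storage bin £19.14: all other tangible goods → 6.75% → £1.29195
Greeting card £4.35: all other tangible goods → 6.75% → £0.293625
Tax on all other tangible goods: unrounded sum = £1.585575 → £1.59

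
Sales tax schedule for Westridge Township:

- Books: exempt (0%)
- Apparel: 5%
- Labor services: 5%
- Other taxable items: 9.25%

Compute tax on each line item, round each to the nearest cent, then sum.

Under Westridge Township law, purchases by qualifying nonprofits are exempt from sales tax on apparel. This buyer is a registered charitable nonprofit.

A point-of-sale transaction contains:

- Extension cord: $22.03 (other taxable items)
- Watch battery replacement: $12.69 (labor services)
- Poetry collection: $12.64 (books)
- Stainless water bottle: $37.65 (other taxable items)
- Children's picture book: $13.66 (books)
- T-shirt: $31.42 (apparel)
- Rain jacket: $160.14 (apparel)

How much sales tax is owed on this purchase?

Extension cord $22.03: other taxable items → 9.25% → $2.04
Watch battery replacement $12.69: labor services → 5% → $0.63
Poetry collection $12.64: books → 0% → $0.00
Stainless water bottle $37.65: other taxable items → 9.25% → $3.48
Children's picture book $13.66: books → 0% → $0.00
T-shirt $31.42: apparel, buyer-exempt → 0% → $0.00
Rain jacket $160.14: apparel, buyer-exempt → 0% → $0.00
Total tax = $2.04 + $0.63 + $3.48 = $6.15

$6.15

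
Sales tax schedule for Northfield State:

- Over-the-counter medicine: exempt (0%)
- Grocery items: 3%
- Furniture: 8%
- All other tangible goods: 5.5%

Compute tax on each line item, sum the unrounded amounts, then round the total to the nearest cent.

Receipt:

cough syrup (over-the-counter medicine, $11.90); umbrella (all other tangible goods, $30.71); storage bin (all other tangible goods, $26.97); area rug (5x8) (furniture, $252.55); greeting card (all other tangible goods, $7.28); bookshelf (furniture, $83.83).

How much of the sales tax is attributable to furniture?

$26.91

Area rug (5x8) $252.55: furniture → 8% → $20.204
Bookshelf $83.83: furniture → 8% → $6.7064
Tax on furniture: unrounded sum = $26.9104 → $26.91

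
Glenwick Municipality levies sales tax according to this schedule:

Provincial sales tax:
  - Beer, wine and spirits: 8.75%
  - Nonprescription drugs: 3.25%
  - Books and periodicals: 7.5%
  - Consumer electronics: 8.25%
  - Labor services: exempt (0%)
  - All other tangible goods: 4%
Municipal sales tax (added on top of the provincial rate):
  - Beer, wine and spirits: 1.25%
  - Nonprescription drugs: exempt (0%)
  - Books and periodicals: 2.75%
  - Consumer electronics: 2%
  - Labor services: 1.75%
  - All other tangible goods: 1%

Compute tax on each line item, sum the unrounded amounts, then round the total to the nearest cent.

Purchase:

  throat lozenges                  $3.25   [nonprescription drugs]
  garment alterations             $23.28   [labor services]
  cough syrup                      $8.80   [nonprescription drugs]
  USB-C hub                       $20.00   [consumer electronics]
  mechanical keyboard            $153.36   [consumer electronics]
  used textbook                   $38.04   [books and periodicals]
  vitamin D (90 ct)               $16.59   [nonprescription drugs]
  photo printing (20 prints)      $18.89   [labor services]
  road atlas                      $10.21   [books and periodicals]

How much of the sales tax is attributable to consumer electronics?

$17.77

USB-C hub $20.00: consumer electronics → 8.25% + 2% municipal = 10.25% → $2.05
Mechanical keyboard $153.36: consumer electronics → 8.25% + 2% municipal = 10.25% → $15.7194
Tax on consumer electronics: unrounded sum = $17.7694 → $17.77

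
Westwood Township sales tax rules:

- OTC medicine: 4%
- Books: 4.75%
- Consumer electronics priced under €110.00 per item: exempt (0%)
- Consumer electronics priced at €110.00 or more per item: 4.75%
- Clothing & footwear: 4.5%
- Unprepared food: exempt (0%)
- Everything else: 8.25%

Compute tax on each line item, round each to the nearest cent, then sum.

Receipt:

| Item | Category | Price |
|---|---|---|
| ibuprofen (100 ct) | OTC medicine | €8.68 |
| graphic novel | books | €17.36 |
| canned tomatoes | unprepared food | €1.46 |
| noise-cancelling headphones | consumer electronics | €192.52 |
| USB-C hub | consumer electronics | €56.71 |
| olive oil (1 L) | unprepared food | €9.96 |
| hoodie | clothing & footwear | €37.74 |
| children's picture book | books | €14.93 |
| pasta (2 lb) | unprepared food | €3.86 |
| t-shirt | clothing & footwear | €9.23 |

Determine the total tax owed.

€13.14

Ibuprofen (100 ct) €8.68: OTC medicine → 4% → €0.35
Graphic novel €17.36: books → 4.75% → €0.82
Canned tomatoes €1.46: unprepared food → 0% → €0.00
Noise-cancelling headphones €192.52: consumer electronics, €110.00 or more → 4.75% → €9.14
USB-C hub €56.71: consumer electronics, under €110.00 → 0% → €0.00
Olive oil (1 L) €9.96: unprepared food → 0% → €0.00
Hoodie €37.74: clothing & footwear → 4.5% → €1.70
Children's picture book €14.93: books → 4.75% → €0.71
Pasta (2 lb) €3.86: unprepared food → 0% → €0.00
T-shirt €9.23: clothing & footwear → 4.5% → €0.42
Total tax = €0.35 + €0.82 + €9.14 + €1.70 + €0.71 + €0.42 = €13.14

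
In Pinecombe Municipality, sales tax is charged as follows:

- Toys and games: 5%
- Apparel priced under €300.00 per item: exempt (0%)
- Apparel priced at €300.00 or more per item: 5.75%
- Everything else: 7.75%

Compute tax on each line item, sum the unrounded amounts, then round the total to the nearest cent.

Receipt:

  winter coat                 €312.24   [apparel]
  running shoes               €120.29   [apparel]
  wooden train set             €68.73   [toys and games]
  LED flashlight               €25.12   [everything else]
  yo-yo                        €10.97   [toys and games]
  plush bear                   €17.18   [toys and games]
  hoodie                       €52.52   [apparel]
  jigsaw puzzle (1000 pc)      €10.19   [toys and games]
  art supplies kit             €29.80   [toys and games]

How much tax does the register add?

Winter coat €312.24: apparel, €300.00 or more → 5.75% → €17.9538
Running shoes €120.29: apparel, under €300.00 → 0% → €0.00
Wooden train set €68.73: toys and games → 5% → €3.4365
LED flashlight €25.12: everything else → 7.75% → €1.9468
Yo-yo €10.97: toys and games → 5% → €0.5485
Plush bear €17.18: toys and games → 5% → €0.859
Hoodie €52.52: apparel, under €300.00 → 0% → €0.00
Jigsaw puzzle (1000 pc) €10.19: toys and games → 5% → €0.5095
Art supplies kit €29.80: toys and games → 5% → €1.49
Unrounded tax sum = €26.7441 → €26.74

€26.74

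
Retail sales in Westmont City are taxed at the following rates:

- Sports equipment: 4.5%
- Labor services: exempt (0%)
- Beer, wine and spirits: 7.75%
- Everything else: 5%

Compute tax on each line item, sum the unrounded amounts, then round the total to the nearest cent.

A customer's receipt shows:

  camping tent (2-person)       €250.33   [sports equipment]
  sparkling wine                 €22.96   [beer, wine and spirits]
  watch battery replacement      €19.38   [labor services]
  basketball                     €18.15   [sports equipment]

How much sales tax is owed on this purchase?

€13.86

Camping tent (2-person) €250.33: sports equipment → 4.5% → €11.26485
Sparkling wine €22.96: beer, wine and spirits → 7.75% → €1.7794
Watch battery replacement €19.38: labor services → 0% → €0.00
Basketball €18.15: sports equipment → 4.5% → €0.81675
Unrounded tax sum = €13.861 → €13.86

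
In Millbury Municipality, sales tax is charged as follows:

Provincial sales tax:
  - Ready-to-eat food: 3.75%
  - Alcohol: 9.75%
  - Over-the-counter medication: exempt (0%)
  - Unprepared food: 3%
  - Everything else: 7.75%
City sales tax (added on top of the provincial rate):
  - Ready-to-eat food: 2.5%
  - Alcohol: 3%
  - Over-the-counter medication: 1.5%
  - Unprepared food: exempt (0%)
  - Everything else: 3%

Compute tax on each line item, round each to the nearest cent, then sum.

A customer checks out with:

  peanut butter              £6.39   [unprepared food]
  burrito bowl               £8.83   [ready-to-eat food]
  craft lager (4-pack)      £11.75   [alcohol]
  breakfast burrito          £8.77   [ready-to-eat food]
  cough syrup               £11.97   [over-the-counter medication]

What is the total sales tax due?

£2.97

Peanut butter £6.39: unprepared food → 3% + 0% city = 3% → £0.19
Burrito bowl £8.83: ready-to-eat food → 3.75% + 2.5% city = 6.25% → £0.55
Craft lager (4-pack) £11.75: alcohol → 9.75% + 3% city = 12.75% → £1.50
Breakfast burrito £8.77: ready-to-eat food → 3.75% + 2.5% city = 6.25% → £0.55
Cough syrup £11.97: over-the-counter medication → 0% + 1.5% city = 1.5% → £0.18
Total tax = £0.19 + £0.55 + £1.50 + £0.55 + £0.18 = £2.97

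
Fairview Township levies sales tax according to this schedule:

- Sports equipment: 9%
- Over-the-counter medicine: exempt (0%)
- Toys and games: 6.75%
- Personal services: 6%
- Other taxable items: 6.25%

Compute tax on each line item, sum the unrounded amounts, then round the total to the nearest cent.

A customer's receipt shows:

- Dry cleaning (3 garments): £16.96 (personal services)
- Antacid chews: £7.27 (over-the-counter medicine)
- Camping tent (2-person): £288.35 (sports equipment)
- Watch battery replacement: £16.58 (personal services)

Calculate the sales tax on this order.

Dry cleaning (3 garments) £16.96: personal services → 6% → £1.0176
Antacid chews £7.27: over-the-counter medicine → 0% → £0.00
Camping tent (2-person) £288.35: sports equipment → 9% → £25.9515
Watch battery replacement £16.58: personal services → 6% → £0.9948
Unrounded tax sum = £27.9639 → £27.96

£27.96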